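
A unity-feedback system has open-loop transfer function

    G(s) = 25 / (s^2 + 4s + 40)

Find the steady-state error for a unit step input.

e_ss = 0.6154

G(s) has no poles at the origin.
This is a Type 0 system. Kp = lim_{s→0} G(s) = 25/40 = 5/8.
e_ss = 1/(1 + Kp) = 1/(1 + 5/8) = 8/13 ≈ 0.6154.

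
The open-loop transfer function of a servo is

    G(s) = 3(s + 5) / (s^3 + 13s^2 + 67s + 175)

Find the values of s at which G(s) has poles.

The poles are the roots of the denominator s^3 + 13s^2 + 67s + 175 = 0.
Trying s = -7: the polynomial evaluates to 0, so (s + 7) is a factor.
Dividing out leaves s^2 + 6s + 25 = 0.
The quadratic formula then gives s = -3 ± 4j.

s = -3 ± 4j, -7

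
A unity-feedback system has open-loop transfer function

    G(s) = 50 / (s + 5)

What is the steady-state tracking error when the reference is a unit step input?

e_ss = 0.09091

G(s) has no poles at the origin.
This is a Type 0 system. Kp = lim_{s→0} G(s) = 50/5 = 10.
e_ss = 1/(1 + Kp) = 1/(1 + 10) = 1/11 ≈ 0.09091.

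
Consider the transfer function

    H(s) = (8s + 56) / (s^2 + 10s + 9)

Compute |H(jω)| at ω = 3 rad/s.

|H(j3)| ≈ 2.031

Substitute s = j3: numerator = 56 + j24, denominator = j30.
|H(j3)| = |56 + j24| / |j30| = 60.926 / 30 ≈ 2.031.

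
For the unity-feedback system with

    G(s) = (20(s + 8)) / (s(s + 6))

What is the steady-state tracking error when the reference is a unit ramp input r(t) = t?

G(s) has one pole at the origin.
This is a Type 1 system. Kv = lim_{s→0} s·G(s) = 160/6 = 80/3.
e_ss = 1/Kv = 1/(80/3) = 3/80 ≈ 0.03750.

e_ss = 0.03750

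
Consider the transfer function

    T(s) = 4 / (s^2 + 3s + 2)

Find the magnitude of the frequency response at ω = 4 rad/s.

|T(j4)| ≈ 0.2169

Substitute s = j4: numerator = 4, denominator = -14 + j12.
|T(j4)| = |4| / |-14 + j12| = 4 / 18.439 ≈ 0.2169.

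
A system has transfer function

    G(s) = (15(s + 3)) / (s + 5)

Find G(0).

G(0) = 9

At s = 0 each factor (s + a) contributes a and each (s^2 + bs + c) contributes c.
G(0) = 15·(3) / ((5)) = 45/5 = 9.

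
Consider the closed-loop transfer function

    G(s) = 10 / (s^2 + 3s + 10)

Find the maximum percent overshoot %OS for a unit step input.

Comparing s^2 + 3s + 10 to s^2 + 2ζωₙs + ωₙ²: ωₙ = √10 ≈ 3.162 rad/s and ζ = 3/(2·√10) ≈ 0.4743.
%OS = 100·exp(−πζ/√(1−ζ²)) = 100·exp(−π·0.4743/√(1−0.4743²)) ≈ 18.4%.

%OS ≈ 18.4%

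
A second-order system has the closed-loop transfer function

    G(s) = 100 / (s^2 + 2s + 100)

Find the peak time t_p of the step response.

t_p ≈ 0.3157 s

Comparing s^2 + 2s + 100 to s^2 + 2ζωₙs + ωₙ²: ωₙ = 10 rad/s and ζ = 2/(2·10) = 0.1.
ζωₙ = 2/2 = 1, so ω_d = ωₙ√(1−ζ²) = √(ωₙ² − (ζωₙ)²) = √(100 − 1²) = √99 ≈ 9.950 rad/s.
t_p = π/ω_d = π/9.950 ≈ 0.3157 s.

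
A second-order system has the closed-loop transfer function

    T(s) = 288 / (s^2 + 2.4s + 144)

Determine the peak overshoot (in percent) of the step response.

%OS ≈ 72.9%

Comparing s^2 + 2.4s + 144 to s^2 + 2ζωₙs + ωₙ²: ωₙ = 12 rad/s and ζ = 2.4/(2·12) = 0.1.
%OS = 100·exp(−πζ/√(1−ζ²)) = 100·exp(−π·0.1/√(1−0.1²)) ≈ 72.9%.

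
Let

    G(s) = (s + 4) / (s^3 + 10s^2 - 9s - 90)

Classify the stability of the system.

unstable

The denominator s^3 + 10s^2 - 9s - 90 factors as (s + 10)(s - 3)(s + 3), giving poles at s = -10, 3, -3.
Since the pole(s) at s = 3 lie in the right half-plane, the system is unstable.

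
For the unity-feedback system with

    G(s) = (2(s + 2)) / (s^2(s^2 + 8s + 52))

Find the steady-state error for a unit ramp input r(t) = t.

G(s) has 2 poles at the origin.
This is a Type 2 system; for a ramp input the steady-state error is zero.

e_ss = 0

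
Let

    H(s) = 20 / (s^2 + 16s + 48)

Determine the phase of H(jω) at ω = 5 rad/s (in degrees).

∠H(j5) ≈ -73.96°

At s = j5: numerator = 20, denominator = 23 + j80.
∠H = ∠num − ∠den = 0° − (73.960°) = -73.96°.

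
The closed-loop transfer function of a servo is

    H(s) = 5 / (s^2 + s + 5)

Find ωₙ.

ωₙ ≈ 2.236 rad/s

Compare the denominator to the standard form s^2 + 2ζωₙs + ωₙ².
ωₙ² = 5, so ωₙ = √5 ≈ 2.236 rad/s.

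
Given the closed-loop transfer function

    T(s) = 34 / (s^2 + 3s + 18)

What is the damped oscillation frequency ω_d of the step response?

Comparing s^2 + 3s + 18 to s^2 + 2ζωₙs + ωₙ²: ωₙ = √18 ≈ 4.243 rad/s and ζ = 3/(2·√18) ≈ 0.3536.
ζωₙ = 3/2 = 1.5, so ω_d = ωₙ√(1−ζ²) = √(ωₙ² − (ζωₙ)²) = √(18 − 1.5²) = √15.75 ≈ 3.969 rad/s.

ω_d ≈ 3.969 rad/s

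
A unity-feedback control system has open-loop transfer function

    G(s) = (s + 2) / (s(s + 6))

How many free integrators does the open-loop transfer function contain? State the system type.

Type 1

The denominator has 1 factor of s at the origin (free integrator), so this is a Type 1 system.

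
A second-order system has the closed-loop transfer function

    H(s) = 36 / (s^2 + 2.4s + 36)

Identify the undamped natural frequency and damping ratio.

Compare the denominator to the standard form s^2 + 2ζωₙs + ωₙ².
ωₙ² = 36, so ωₙ = 6 rad/s.
2ζωₙ = 2.4, so ζ = 2.4/(2·6) = 0.2.

ωₙ = 6 rad/s, ζ = 0.2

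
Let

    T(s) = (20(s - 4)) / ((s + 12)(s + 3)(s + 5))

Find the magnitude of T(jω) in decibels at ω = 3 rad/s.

Substitute s = j3: numerator = -80 + j60, denominator = j306.
|T(j3)| = |-80 + j60| / |j306| = 100 / 306 ≈ 0.3268.
In decibels: 20·log₁₀(0.3268) ≈ -9.71 dB.

|T(j3)|_dB ≈ -9.71 dB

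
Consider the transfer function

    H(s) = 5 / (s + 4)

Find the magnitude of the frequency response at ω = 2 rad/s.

Substitute s = j2: numerator = 5, denominator = 4 + j2.
|H(j2)| = |5| / |4 + j2| = 5 / 4.4721 ≈ 1.118.

|H(j2)| ≈ 1.118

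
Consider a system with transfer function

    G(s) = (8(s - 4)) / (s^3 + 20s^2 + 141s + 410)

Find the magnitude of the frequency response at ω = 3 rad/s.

Substitute s = j3: numerator = -32 + j24, denominator = 230 + j396.
|G(j3)| = |-32 + j24| / |230 + j396| = 40 / 457.95 ≈ 0.08735.

|G(j3)| ≈ 0.08735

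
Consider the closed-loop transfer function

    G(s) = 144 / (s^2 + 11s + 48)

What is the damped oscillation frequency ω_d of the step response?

Comparing s^2 + 11s + 48 to s^2 + 2ζωₙs + ωₙ²: ωₙ = √48 ≈ 6.928 rad/s and ζ = 11/(2·√48) ≈ 0.7939.
ζωₙ = 11/2 = 5.5, so ω_d = ωₙ√(1−ζ²) = √(ωₙ² − (ζωₙ)²) = √(48 − 5.5²) = √17.75 ≈ 4.213 rad/s.

ω_d ≈ 4.213 rad/s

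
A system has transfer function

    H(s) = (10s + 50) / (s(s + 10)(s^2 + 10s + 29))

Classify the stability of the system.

marginally stable

The poles can be read from the denominator factors: s = 0, -10, -5 ± 2j.
Since the simple pole(s) at s = 0 lie on the jω-axis with none in the right half-plane, the system is marginally stable.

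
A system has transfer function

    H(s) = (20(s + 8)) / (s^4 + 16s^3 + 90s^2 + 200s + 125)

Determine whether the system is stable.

The denominator s^4 + 16s^3 + 90s^2 + 200s + 125 factors as (s + 5)^3(s + 1), giving poles at s = -5, -5, -1, -5.
Since all poles lie strictly in the left half-plane, the system is stable.

stable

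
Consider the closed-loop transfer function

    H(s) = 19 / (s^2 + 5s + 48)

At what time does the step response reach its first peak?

t_p ≈ 0.4862 s

Comparing s^2 + 5s + 48 to s^2 + 2ζωₙs + ωₙ²: ωₙ = √48 ≈ 6.928 rad/s and ζ = 5/(2·√48) ≈ 0.3608.
ζωₙ = 5/2 = 2.5, so ω_d = ωₙ√(1−ζ²) = √(ωₙ² − (ζωₙ)²) = √(48 − 2.5²) = √41.75 ≈ 6.461 rad/s.
t_p = π/ω_d = π/6.461 ≈ 0.4862 s.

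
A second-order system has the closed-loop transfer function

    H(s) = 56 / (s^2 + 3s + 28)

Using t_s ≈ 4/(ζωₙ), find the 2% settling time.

Comparing s^2 + 3s + 28 to s^2 + 2ζωₙs + ωₙ²: ωₙ = √28 ≈ 5.292 rad/s and ζ = 3/(2·√28) ≈ 0.2835.
ζωₙ = 3/2 = 1.5, so t_s ≈ 4/(ζωₙ) = 4/1.5 ≈ 2.667 s.

t_s ≈ 2.667 s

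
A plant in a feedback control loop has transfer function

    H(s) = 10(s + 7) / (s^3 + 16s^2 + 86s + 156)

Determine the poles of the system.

The poles are the roots of the denominator s^3 + 16s^2 + 86s + 156 = 0.
Trying s = -6: the polynomial evaluates to 0, so (s + 6) is a factor.
Dividing out leaves s^2 + 10s + 26 = 0.
The quadratic formula then gives s = -5 ± 1j.

s = -5 + j, -5 - j, -6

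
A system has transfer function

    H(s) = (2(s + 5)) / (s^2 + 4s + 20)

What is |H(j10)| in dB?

Substitute s = j10: numerator = 10 + j20, denominator = -80 + j40.
|H(j10)| = |10 + j20| / |-80 + j40| = 22.361 / 89.443 = 0.2500.
In decibels: 20·log₁₀(0.2500) ≈ -12.0 dB.

|H(j10)|_dB ≈ -12.0 dB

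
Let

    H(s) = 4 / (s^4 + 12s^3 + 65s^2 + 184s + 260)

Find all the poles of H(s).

s = -2 + 3j, -2 - 3j, -4 + 2j, -4 - 2j

The poles are the roots of the denominator s^4 + 12s^3 + 65s^2 + 184s + 260 = 0.
No real roots exist; factor into two real quadratics: (s^2 + 4s + 13)(s^2 + 8s + 20) = 0.
Each quadratic gives a conjugate pair via the quadratic formula.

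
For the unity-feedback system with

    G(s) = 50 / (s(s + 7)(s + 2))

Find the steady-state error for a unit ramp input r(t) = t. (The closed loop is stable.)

e_ss = 0.2800

G(s) has one pole at the origin.
This is a Type 1 system. Kv = lim_{s→0} s·G(s) = 50/14 = 25/7.
e_ss = 1/Kv = 1/(25/7) = 7/25 ≈ 0.2800.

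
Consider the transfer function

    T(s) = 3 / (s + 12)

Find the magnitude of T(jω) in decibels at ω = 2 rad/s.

|T(j2)|_dB ≈ -12.2 dB

Substitute s = j2: numerator = 3, denominator = 12 + j2.
|T(j2)| = |3| / |12 + j2| = 3 / 12.166 ≈ 0.2466.
In decibels: 20·log₁₀(0.2466) ≈ -12.2 dB.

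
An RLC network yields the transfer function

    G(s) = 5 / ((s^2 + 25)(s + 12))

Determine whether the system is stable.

The poles can be read from the denominator factors: s = 5j, -5j, -12.
Since the simple pole(s) at s = ±5j lie on the jω-axis with none in the right half-plane, the system is marginally stable.

marginally stable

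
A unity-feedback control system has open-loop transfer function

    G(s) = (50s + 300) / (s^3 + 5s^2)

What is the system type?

Factor s from the denominator: s^3 + 5s^2 = s^2·(s + 5).
There are 2 poles at the origin, so the system is Type 2.

Type 2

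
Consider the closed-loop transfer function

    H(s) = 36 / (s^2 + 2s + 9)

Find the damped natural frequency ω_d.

Comparing s^2 + 2s + 9 to s^2 + 2ζωₙs + ωₙ²: ωₙ = 3 rad/s and ζ = 2/(2·3) ≈ 0.3333.
ζωₙ = 2/2 = 1, so ω_d = ωₙ√(1−ζ²) = √(ωₙ² − (ζωₙ)²) = √(9 − 1²) = √8 ≈ 2.828 rad/s.

ω_d ≈ 2.828 rad/s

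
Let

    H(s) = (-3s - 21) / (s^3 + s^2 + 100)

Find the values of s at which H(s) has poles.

The poles are the roots of the denominator s^3 + s^2 + 100 = 0.
Trying s = -5: the polynomial evaluates to 0, so (s + 5) is a factor.
Dividing out leaves s^2 - 4s + 20 = 0.
The quadratic formula then gives s = 2 ± 4j.

s = 2 + 4j, 2 - 4j, -5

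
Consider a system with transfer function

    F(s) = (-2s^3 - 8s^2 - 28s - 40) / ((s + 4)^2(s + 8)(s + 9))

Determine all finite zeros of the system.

s = -1 ± 3j, -2

Set the numerator to zero: -2s^3 - 8s^2 - 28s - 40 = 0, i.e. -2·(s^3 + 4s^2 + 14s + 20) = 0.
Factoring: (s^2 + 2s + 10)(s + 2) = 0.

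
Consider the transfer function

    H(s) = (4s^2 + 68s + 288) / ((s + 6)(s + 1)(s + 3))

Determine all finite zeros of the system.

Set the numerator to zero: 4s^2 + 68s + 288 = 0, i.e. 4·(s^2 + 17s + 72) = 0.
Factoring: (s + 8)(s + 9) = 0.

s = -8, -9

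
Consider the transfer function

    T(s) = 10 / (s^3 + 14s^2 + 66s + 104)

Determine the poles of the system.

The poles are the roots of the denominator s^3 + 14s^2 + 66s + 104 = 0.
Trying s = -4: the polynomial evaluates to 0, so (s + 4) is a factor.
Dividing out leaves s^2 + 10s + 26 = 0.
The quadratic formula then gives s = -5 ± 1j.

s = -5 ± j, -4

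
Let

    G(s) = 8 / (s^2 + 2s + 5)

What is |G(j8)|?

|G(j8)| ≈ 0.1309

Substitute s = j8: numerator = 8, denominator = -59 + j16.
|G(j8)| = |8| / |-59 + j16| = 8 / 61.131 ≈ 0.1309.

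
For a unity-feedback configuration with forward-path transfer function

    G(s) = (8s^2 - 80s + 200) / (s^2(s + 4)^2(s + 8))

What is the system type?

Type 2

The denominator has 2 factors of s at the origin (free integrators), so this is a Type 2 system.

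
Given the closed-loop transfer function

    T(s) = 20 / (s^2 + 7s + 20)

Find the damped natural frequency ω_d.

ω_d ≈ 2.784 rad/s

Comparing s^2 + 7s + 20 to s^2 + 2ζωₙs + ωₙ²: ωₙ = √20 ≈ 4.472 rad/s and ζ = 7/(2·√20) ≈ 0.7826.
ζωₙ = 7/2 = 3.5, so ω_d = ωₙ√(1−ζ²) = √(ωₙ² − (ζωₙ)²) = √(20 − 3.5²) = √7.75 ≈ 2.784 rad/s.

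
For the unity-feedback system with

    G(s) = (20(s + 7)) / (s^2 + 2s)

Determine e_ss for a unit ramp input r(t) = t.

G(s) has one pole at the origin.
This is a Type 1 system. Kv = lim_{s→0} s·G(s) = 140/2 = 70.
e_ss = 1/Kv = 1/(70) = 1/70 ≈ 0.01429.

e_ss = 0.01429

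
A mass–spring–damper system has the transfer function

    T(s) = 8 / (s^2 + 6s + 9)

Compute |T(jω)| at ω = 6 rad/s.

Substitute s = j6: numerator = 8, denominator = -27 + j36.
|T(j6)| = |8| / |-27 + j36| = 8 / 45 ≈ 0.1778.

|T(j6)| ≈ 0.1778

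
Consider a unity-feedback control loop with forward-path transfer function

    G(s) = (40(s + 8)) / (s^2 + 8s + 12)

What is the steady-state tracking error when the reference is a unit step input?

e_ss = 0.03614

G(s) has no poles at the origin.
This is a Type 0 system. Kp = lim_{s→0} G(s) = 320/12 = 80/3.
e_ss = 1/(1 + Kp) = 1/(1 + 80/3) = 3/83 ≈ 0.03614.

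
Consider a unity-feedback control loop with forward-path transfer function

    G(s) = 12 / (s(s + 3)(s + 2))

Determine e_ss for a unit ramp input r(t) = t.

G(s) has one pole at the origin.
This is a Type 1 system. Kv = lim_{s→0} s·G(s) = 12/6 = 2.
e_ss = 1/Kv = 1/(2) = 1/2 ≈ 0.5000.

e_ss = 0.5000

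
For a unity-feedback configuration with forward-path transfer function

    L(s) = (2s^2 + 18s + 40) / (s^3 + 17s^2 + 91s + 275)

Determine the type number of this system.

The denominator has no factor of s at the origin — no free integrator — so this is a Type 0 system.

Type 0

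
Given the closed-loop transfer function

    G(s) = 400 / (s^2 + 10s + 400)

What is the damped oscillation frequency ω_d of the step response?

Comparing s^2 + 10s + 400 to s^2 + 2ζωₙs + ωₙ²: ωₙ = 20 rad/s and ζ = 10/(2·20) = 0.25.
ζωₙ = 10/2 = 5, so ω_d = ωₙ√(1−ζ²) = √(ωₙ² − (ζωₙ)²) = √(400 − 5²) = √375 ≈ 19.36 rad/s.

ω_d ≈ 19.36 rad/s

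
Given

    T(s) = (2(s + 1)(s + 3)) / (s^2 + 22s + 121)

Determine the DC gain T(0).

T(0) = 6/121 ≈ 0.04959

Set s = 0: T(0) = (6) / (121) = 6/121.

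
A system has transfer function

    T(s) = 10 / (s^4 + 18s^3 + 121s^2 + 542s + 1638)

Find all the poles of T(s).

s = -1 + 5j, -1 - 5j, -7, -9

The poles are the roots of the denominator s^4 + 18s^3 + 121s^2 + 542s + 1638 = 0.
Trying s = -7: the polynomial evaluates to 0, so (s + 7) is a factor.
Dividing out leaves s^3 + 11s^2 + 44s + 234 = 0.
This factors further as (s^2 + 2s + 26)(s + 9) = 0.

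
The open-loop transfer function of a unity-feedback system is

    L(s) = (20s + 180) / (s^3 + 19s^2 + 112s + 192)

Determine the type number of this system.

The denominator has no factor of s at the origin — no free integrator — so this is a Type 0 system.

Type 0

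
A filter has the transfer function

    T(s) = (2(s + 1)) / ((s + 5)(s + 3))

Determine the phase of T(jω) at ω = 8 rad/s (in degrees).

At s = j8: numerator = 2 + j16, denominator = -49 + j64.
∠T = ∠num − ∠den = 82.875° − (127.44°) = -44.56°.

∠T(j8) ≈ -44.56°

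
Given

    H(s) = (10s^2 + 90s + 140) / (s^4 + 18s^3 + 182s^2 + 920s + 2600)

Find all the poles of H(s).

The poles are the roots of the denominator s^4 + 18s^3 + 182s^2 + 920s + 2600 = 0.
No real roots exist; factor into two real quadratics: (s^2 + 8s + 52)(s^2 + 10s + 50) = 0.
Each quadratic gives a conjugate pair via the quadratic formula.

s = -4 + 6j, -4 - 6j, -5 + 5j, -5 - 5j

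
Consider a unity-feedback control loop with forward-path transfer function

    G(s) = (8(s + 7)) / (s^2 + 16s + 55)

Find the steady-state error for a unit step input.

e_ss = 0.4955

G(s) has no poles at the origin.
This is a Type 0 system. Kp = lim_{s→0} G(s) = 56/55.
e_ss = 1/(1 + Kp) = 1/(1 + 56/55) = 55/111 ≈ 0.4955.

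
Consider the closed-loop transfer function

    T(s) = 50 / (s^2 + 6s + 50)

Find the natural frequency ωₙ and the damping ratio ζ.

ωₙ ≈ 7.071 rad/s, ζ ≈ 0.4243

Compare the denominator to the standard form s^2 + 2ζωₙs + ωₙ².
ωₙ² = 50, so ωₙ = √50 ≈ 7.071 rad/s.
2ζωₙ = 6, so ζ = 6/(2·√50) ≈ 0.4243.
With ζ = 0.4243 the response is underdamped.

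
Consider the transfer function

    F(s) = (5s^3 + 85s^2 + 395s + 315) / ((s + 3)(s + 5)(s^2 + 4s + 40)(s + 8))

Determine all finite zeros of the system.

Set the numerator to zero: 5s^3 + 85s^2 + 395s + 315 = 0, i.e. 5·(s^3 + 17s^2 + 79s + 63) = 0.
Factoring: (s + 7)(s + 1)(s + 9) = 0.

s = -7, -1, -9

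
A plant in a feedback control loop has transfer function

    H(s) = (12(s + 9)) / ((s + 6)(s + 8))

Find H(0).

At s = 0 each factor (s + a) contributes a and each (s^2 + bs + c) contributes c.
H(0) = 12·(9) / ((6) · (8)) = 108/48 = 9/4.

H(0) = 9/4 ≈ 2.250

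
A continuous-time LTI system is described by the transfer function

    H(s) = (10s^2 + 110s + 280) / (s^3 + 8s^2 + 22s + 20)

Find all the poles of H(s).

s = -2, -3 ± j

The poles are the roots of the denominator s^3 + 8s^2 + 22s + 20 = 0.
Trying s = -2: the polynomial evaluates to 0, so (s + 2) is a factor.
Dividing out leaves s^2 + 6s + 10 = 0.
The quadratic formula then gives s = -3 ± 1j.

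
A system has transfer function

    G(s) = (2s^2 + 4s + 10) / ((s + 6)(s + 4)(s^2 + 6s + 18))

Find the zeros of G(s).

s = -1 + 2j, -1 - 2j

Set the numerator to zero: 2s^2 + 4s + 10 = 0, i.e. 2·(s^2 + 2s + 5) = 0.
Factoring: (s^2 + 2s + 5) = 0.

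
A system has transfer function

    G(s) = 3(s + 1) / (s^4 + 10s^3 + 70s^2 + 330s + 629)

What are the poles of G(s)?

The poles are the roots of the denominator s^4 + 10s^3 + 70s^2 + 330s + 629 = 0.
No real roots exist; factor into two real quadratics: (s^2 + 8s + 17)(s^2 + 2s + 37) = 0.
Each quadratic gives a conjugate pair via the quadratic formula.

s = -4 + j, -4 - j, -1 + 6j, -1 - 6j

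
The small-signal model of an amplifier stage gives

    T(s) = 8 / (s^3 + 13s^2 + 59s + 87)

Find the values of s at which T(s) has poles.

s = -5 ± 2j, -3

The poles are the roots of the denominator s^3 + 13s^2 + 59s + 87 = 0.
Trying s = -3: the polynomial evaluates to 0, so (s + 3) is a factor.
Dividing out leaves s^2 + 10s + 29 = 0.
The quadratic formula then gives s = -5 ± 2j.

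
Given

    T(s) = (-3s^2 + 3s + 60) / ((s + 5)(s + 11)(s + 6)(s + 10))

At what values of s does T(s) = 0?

s = -4, 5

Set the numerator to zero: -3s^2 + 3s + 60 = 0, i.e. -3·(s^2 - s - 20) = 0.
Factoring: (s + 4)(s - 5) = 0.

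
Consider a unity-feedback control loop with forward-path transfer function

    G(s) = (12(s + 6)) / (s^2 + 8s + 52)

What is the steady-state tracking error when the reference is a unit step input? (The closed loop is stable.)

G(s) has no poles at the origin.
This is a Type 0 system. Kp = lim_{s→0} G(s) = 72/52 = 18/13.
e_ss = 1/(1 + Kp) = 1/(1 + 18/13) = 13/31 ≈ 0.4194.

e_ss = 0.4194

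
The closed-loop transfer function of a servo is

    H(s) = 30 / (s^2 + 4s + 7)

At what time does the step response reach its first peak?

t_p ≈ 1.814 s

Comparing s^2 + 4s + 7 to s^2 + 2ζωₙs + ωₙ²: ωₙ = √7 ≈ 2.646 rad/s and ζ = 4/(2·√7) ≈ 0.7559.
ζωₙ = 4/2 = 2, so ω_d = ωₙ√(1−ζ²) = √(ωₙ² − (ζωₙ)²) = √(7 − 2²) = √3 ≈ 1.732 rad/s.
t_p = π/ω_d = π/1.732 ≈ 1.814 s.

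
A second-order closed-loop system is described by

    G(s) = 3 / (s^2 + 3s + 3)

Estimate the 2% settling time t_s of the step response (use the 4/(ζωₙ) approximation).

t_s ≈ 2.667 s

Comparing s^2 + 3s + 3 to s^2 + 2ζωₙs + ωₙ²: ωₙ = √3 ≈ 1.732 rad/s and ζ = 3/(2·√3) ≈ 0.8660.
ζωₙ = 3/2 = 1.5, so t_s ≈ 4/(ζωₙ) = 4/1.5 ≈ 2.667 s.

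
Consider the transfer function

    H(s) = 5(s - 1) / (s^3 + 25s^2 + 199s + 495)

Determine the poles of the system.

The poles are the roots of the denominator s^3 + 25s^2 + 199s + 495 = 0.
Trying s = -11: the polynomial evaluates to 0, so (s + 11) is a factor.
Dividing out leaves s^2 + 14s + 45 = 0.
Factoring the quadratic: (s + 9)(s + 5) = 0.

s = -11, -9, -5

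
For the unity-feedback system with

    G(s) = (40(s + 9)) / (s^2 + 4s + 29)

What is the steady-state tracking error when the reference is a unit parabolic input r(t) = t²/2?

e_ss = ∞

G(s) has no poles at the origin.
This is a Type 0 system; Ka = lim_{s→0} s^2·G(s) = 0, so the steady-state error for a parabola input is infinite.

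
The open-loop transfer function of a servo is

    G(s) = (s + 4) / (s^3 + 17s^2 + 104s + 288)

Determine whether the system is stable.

stable

The denominator s^3 + 17s^2 + 104s + 288 factors as (s^2 + 8s + 32)(s + 9), giving poles at s = -4 + 4j, -4 - 4j, -9.
Since all poles lie strictly in the left half-plane, the system is stable.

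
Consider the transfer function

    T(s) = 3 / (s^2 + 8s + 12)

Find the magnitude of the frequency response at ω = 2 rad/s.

|T(j2)| ≈ 0.1677

Substitute s = j2: numerator = 3, denominator = 8 + j16.
|T(j2)| = |3| / |8 + j16| = 3 / 17.889 ≈ 0.1677.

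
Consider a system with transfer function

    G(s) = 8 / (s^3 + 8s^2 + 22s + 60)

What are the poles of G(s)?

s = -1 ± 3j, -6

The poles are the roots of the denominator s^3 + 8s^2 + 22s + 60 = 0.
Trying s = -6: the polynomial evaluates to 0, so (s + 6) is a factor.
Dividing out leaves s^2 + 2s + 10 = 0.
The quadratic formula then gives s = -1 ± 3j.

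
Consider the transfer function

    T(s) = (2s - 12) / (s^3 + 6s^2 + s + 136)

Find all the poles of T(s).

s = 1 + 4j, 1 - 4j, -8

The poles are the roots of the denominator s^3 + 6s^2 + s + 136 = 0.
Trying s = -8: the polynomial evaluates to 0, so (s + 8) is a factor.
Dividing out leaves s^2 - 2s + 17 = 0.
The quadratic formula then gives s = 1 ± 4j.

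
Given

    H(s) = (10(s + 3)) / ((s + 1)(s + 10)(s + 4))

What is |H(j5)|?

|H(j5)| ≈ 0.1597

Substitute s = j5: numerator = 30 + j50, denominator = -335 + j145.
|H(j5)| = |30 + j50| / |-335 + j145| = 58.310 / 365.03 ≈ 0.1597.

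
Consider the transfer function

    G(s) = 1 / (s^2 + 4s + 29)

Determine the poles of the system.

s = -2 ± 5j

The poles are the roots of the denominator s^2 + 4s + 29 = 0.
Using the quadratic formula: s = (-4 ± √(-100))/2 = -2 ± 5j.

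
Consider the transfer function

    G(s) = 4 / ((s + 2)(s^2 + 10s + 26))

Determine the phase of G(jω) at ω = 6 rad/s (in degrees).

At s = j6: numerator = 4, denominator = -380 + j60.
∠G = ∠num − ∠den = 0° − (171.03°) = -171.0°.

∠G(j6) ≈ -171.0°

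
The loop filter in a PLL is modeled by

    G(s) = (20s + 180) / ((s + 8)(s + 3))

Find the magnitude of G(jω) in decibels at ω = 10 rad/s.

Substitute s = j10: numerator = 180 + j200, denominator = -76 + j110.
|G(j10)| = |180 + j200| / |-76 + j110| = 269.07 / 133.70 ≈ 2.012.
In decibels: 20·log₁₀(2.012) ≈ 6.07 dB.

|G(j10)|_dB ≈ 6.07 dB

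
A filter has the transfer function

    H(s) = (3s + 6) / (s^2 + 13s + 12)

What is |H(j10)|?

Substitute s = j10: numerator = 6 + j30, denominator = -88 + j130.
|H(j10)| = |6 + j30| / |-88 + j130| = 30.594 / 156.98 ≈ 0.1949.

|H(j10)| ≈ 0.1949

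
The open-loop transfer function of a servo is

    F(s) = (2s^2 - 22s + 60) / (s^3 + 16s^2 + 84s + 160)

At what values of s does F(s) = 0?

Set the numerator to zero: 2s^2 - 22s + 60 = 0, i.e. 2·(s^2 - 11s + 30) = 0.
Factoring: (s - 5)(s - 6) = 0.

s = 5, 6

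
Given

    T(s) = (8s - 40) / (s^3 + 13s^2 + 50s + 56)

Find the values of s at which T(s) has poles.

The poles are the roots of the denominator s^3 + 13s^2 + 50s + 56 = 0.
Trying s = -7: the polynomial evaluates to 0, so (s + 7) is a factor.
Dividing out leaves s^2 + 6s + 8 = 0.
Factoring the quadratic: (s + 4)(s + 2) = 0.

s = -7, -4, -2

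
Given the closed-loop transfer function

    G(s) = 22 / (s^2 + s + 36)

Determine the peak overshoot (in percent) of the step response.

Comparing s^2 + s + 36 to s^2 + 2ζωₙs + ωₙ²: ωₙ = 6 rad/s and ζ = 1/(2·6) ≈ 0.08333.
%OS = 100·exp(−πζ/√(1−ζ²)) = 100·exp(−π·0.08333/√(1−0.08333²)) ≈ 76.9%.

%OS ≈ 76.9%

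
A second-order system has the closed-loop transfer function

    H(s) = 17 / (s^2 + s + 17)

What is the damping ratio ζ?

Compare the denominator to the standard form s^2 + 2ζωₙs + ωₙ².
ωₙ² = 17, so ωₙ = √17 ≈ 4.123 rad/s.
2ζωₙ = 1, so ζ = 1/(2·√17) ≈ 0.1213.
With ζ = 0.1213 the response is underdamped.

ζ ≈ 0.1213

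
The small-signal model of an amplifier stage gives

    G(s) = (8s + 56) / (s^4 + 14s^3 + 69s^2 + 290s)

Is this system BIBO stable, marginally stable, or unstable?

The denominator s^4 + 14s^3 + 69s^2 + 290s factors as s(s^2 + 4s + 29)(s + 10), giving poles at s = 0, -2 ± 5j, -10.
Since the simple pole(s) at s = 0 lie on the jω-axis with none in the right half-plane, the system is marginally stable.

marginally stable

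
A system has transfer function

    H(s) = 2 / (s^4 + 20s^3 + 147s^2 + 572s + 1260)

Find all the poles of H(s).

s = -9, -2 + 4j, -2 - 4j, -7

The poles are the roots of the denominator s^4 + 20s^3 + 147s^2 + 572s + 1260 = 0.
Trying s = -9: the polynomial evaluates to 0, so (s + 9) is a factor.
Dividing out leaves s^3 + 11s^2 + 48s + 140 = 0.
This factors further as (s^2 + 4s + 20)(s + 7) = 0.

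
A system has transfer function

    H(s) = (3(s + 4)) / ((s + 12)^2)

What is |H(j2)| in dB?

|H(j2)|_dB ≈ -20.9 dB

Substitute s = j2: numerator = 12 + j6, denominator = 140 + j48.
|H(j2)| = |12 + j6| / |140 + j48| = 13.416 / 148 ≈ 0.09065.
In decibels: 20·log₁₀(0.09065) ≈ -20.9 dB.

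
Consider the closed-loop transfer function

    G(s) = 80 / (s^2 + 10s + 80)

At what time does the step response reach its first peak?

t_p ≈ 0.4236 s

Comparing s^2 + 10s + 80 to s^2 + 2ζωₙs + ωₙ²: ωₙ = √80 ≈ 8.944 rad/s and ζ = 10/(2·√80) ≈ 0.5590.
ζωₙ = 10/2 = 5, so ω_d = ωₙ√(1−ζ²) = √(ωₙ² − (ζωₙ)²) = √(80 − 5²) = √55 ≈ 7.416 rad/s.
t_p = π/ω_d = π/7.416 ≈ 0.4236 s.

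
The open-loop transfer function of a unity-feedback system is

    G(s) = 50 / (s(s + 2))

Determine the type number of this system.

The denominator has 1 factor of s at the origin (free integrator), so this is a Type 1 system.

Type 1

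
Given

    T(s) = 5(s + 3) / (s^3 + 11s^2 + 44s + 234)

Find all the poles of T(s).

The poles are the roots of the denominator s^3 + 11s^2 + 44s + 234 = 0.
Trying s = -9: the polynomial evaluates to 0, so (s + 9) is a factor.
Dividing out leaves s^2 + 2s + 26 = 0.
The quadratic formula then gives s = -1 ± 5j.

s = -9, -1 + 5j, -1 - 5j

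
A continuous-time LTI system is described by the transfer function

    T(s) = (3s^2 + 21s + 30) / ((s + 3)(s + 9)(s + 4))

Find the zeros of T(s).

s = -5, -2

Set the numerator to zero: 3s^2 + 21s + 30 = 0, i.e. 3·(s^2 + 7s + 10) = 0.
Factoring: (s + 5)(s + 2) = 0.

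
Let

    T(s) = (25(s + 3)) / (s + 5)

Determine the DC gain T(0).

Set s = 0: T(0) = (75) / (5) = 15.

T(0) = 15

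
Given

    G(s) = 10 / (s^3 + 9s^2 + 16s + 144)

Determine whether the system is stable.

marginally stable

The denominator s^3 + 9s^2 + 16s + 144 factors as (s^2 + 16)(s + 9), giving poles at s = 4j, -4j, -9.
Since the simple pole(s) at s = 4j, -4j lie on the jω-axis with none in the right half-plane, the system is marginally stable.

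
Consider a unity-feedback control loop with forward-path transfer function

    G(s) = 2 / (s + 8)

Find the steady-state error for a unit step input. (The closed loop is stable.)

e_ss = 0.8000

G(s) has no poles at the origin.
This is a Type 0 system. Kp = lim_{s→0} G(s) = 2/8 = 1/4.
e_ss = 1/(1 + Kp) = 1/(1 + 1/4) = 4/5 ≈ 0.8000.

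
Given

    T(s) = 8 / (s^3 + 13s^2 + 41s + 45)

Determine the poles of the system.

s = -2 ± j, -9

The poles are the roots of the denominator s^3 + 13s^2 + 41s + 45 = 0.
Trying s = -9: the polynomial evaluates to 0, so (s + 9) is a factor.
Dividing out leaves s^2 + 4s + 5 = 0.
The quadratic formula then gives s = -2 ± 1j.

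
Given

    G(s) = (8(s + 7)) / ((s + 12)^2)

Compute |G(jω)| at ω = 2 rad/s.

|G(j2)| ≈ 0.3935

Substitute s = j2: numerator = 56 + j16, denominator = 140 + j48.
|G(j2)| = |56 + j16| / |140 + j48| = 58.241 / 148 ≈ 0.3935.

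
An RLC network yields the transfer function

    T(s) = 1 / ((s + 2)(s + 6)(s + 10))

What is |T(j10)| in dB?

|T(j10)|_dB ≈ -64.5 dB

Substitute s = j10: numerator = 1, denominator = -1680 - j80.
|T(j10)| = |1| / |-1680 - j80| = 1 / 1681.9 ≈ 0.0005946.
In decibels: 20·log₁₀(0.0005946) ≈ -64.5 dB.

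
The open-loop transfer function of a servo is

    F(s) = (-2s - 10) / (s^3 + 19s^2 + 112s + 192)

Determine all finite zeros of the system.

s = -5

Set the numerator to zero: -2s - 10 = 0, i.e. -2·(s + 5) = 0.
So s = -5.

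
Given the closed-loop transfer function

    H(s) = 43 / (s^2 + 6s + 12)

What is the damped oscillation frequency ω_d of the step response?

ω_d ≈ 1.732 rad/s

Comparing s^2 + 6s + 12 to s^2 + 2ζωₙs + ωₙ²: ωₙ = √12 ≈ 3.464 rad/s and ζ = 6/(2·√12) ≈ 0.8660.
ζωₙ = 6/2 = 3, so ω_d = ωₙ√(1−ζ²) = √(ωₙ² − (ζωₙ)²) = √(12 − 3²) = √3 ≈ 1.732 rad/s.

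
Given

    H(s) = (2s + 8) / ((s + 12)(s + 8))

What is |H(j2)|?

Substitute s = j2: numerator = 8 + j4, denominator = 92 + j40.
|H(j2)| = |8 + j4| / |92 + j40| = 8.9443 / 100.32 ≈ 0.08916.

|H(j2)| ≈ 0.08916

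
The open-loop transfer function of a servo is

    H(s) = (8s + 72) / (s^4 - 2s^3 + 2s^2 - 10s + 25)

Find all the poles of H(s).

s = 2 ± j, -1 ± 2j

The poles are the roots of the denominator s^4 - 2s^3 + 2s^2 - 10s + 25 = 0.
No real roots exist; factor into two real quadratics: (s^2 - 4s + 5)(s^2 + 2s + 5) = 0.
Each quadratic gives a conjugate pair via the quadratic formula.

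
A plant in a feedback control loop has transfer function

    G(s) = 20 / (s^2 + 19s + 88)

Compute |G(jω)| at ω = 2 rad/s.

|G(j2)| ≈ 0.2169

Substitute s = j2: numerator = 20, denominator = 84 + j38.
|G(j2)| = |20| / |84 + j38| = 20 / 92.195 ≈ 0.2169.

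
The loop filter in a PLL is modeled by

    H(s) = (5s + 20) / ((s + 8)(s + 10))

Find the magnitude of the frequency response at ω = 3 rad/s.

Substitute s = j3: numerator = 20 + j15, denominator = 71 + j54.
|H(j3)| = |20 + j15| / |71 + j54| = 25 / 89.202 ≈ 0.2803.

|H(j3)| ≈ 0.2803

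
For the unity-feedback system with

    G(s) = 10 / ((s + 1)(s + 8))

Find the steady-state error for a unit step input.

G(s) has no poles at the origin.
This is a Type 0 system. Kp = lim_{s→0} G(s) = 10/8 = 5/4.
e_ss = 1/(1 + Kp) = 1/(1 + 5/4) = 4/9 ≈ 0.4444.

e_ss = 0.4444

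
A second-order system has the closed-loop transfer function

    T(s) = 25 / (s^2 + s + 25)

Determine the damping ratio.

Compare the denominator to the standard form s^2 + 2ζωₙs + ωₙ².
ωₙ² = 25, so ωₙ = 5 rad/s.
2ζωₙ = 1, so ζ = 1/(2·5) = 0.1.

ζ = 0.1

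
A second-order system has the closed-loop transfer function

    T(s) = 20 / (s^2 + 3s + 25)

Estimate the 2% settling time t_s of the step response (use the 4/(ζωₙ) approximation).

t_s ≈ 2.667 s

Comparing s^2 + 3s + 25 to s^2 + 2ζωₙs + ωₙ²: ωₙ = 5 rad/s and ζ = 3/(2·5) = 0.3.
ζωₙ = 3/2 = 1.5, so t_s ≈ 4/(ζωₙ) = 4/1.5 ≈ 2.667 s.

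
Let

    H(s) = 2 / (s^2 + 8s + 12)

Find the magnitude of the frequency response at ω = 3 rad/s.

Substitute s = j3: numerator = 2, denominator = 3 + j24.
|H(j3)| = |2| / |3 + j24| = 2 / 24.187 ≈ 0.08269.

|H(j3)| ≈ 0.08269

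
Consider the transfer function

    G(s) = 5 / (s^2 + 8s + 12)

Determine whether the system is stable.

The denominator s^2 + 8s + 12 factors as (s + 2)(s + 6), giving poles at s = -2, -6.
Since all poles lie strictly in the left half-plane, the system is stable.

stable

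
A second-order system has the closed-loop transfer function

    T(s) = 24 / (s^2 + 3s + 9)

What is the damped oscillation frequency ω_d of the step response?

Comparing s^2 + 3s + 9 to s^2 + 2ζωₙs + ωₙ²: ωₙ = 3 rad/s and ζ = 3/(2·3) = 0.5.
ζωₙ = 3/2 = 1.5, so ω_d = ωₙ√(1−ζ²) = √(ωₙ² − (ζωₙ)²) = √(9 − 1.5²) = √6.75 ≈ 2.598 rad/s.

ω_d ≈ 2.598 rad/s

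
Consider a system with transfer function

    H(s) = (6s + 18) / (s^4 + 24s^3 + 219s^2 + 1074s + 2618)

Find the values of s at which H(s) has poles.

s = -3 ± 5j, -11, -7

The poles are the roots of the denominator s^4 + 24s^3 + 219s^2 + 1074s + 2618 = 0.
Trying s = -11: the polynomial evaluates to 0, so (s + 11) is a factor.
Dividing out leaves s^3 + 13s^2 + 76s + 238 = 0.
This factors further as (s^2 + 6s + 34)(s + 7) = 0.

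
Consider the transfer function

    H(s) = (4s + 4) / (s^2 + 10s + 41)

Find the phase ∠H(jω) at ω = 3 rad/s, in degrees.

At s = j3: numerator = 4 + j12, denominator = 32 + j30.
∠H = ∠num − ∠den = 71.565° − (43.152°) = 28.41°.

∠H(j3) ≈ 28.41°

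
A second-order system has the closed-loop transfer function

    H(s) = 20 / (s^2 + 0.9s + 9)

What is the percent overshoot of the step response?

%OS ≈ 62.1%

Comparing s^2 + 0.9s + 9 to s^2 + 2ζωₙs + ωₙ²: ωₙ = 3 rad/s and ζ = 0.9/(2·3) = 0.15.
%OS = 100·exp(−πζ/√(1−ζ²)) = 100·exp(−π·0.15/√(1−0.15²)) ≈ 62.1%.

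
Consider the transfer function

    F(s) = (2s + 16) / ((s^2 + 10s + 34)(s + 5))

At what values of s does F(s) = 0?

Set the numerator to zero: 2s + 16 = 0, i.e. 2·(s + 8) = 0.
So s = -8.

s = -8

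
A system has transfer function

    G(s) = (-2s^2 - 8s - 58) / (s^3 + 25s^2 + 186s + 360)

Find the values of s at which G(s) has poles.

The poles are the roots of the denominator s^3 + 25s^2 + 186s + 360 = 0.
Trying s = -3: the polynomial evaluates to 0, so (s + 3) is a factor.
Dividing out leaves s^2 + 22s + 120 = 0.
Factoring the quadratic: (s + 12)(s + 10) = 0.

s = -3, -12, -10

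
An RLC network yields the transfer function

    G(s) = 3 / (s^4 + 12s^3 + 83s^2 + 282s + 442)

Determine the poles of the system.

The poles are the roots of the denominator s^4 + 12s^3 + 83s^2 + 282s + 442 = 0.
No real roots exist; factor into two real quadratics: (s^2 + 6s + 34)(s^2 + 6s + 13) = 0.
Each quadratic gives a conjugate pair via the quadratic formula.

s = -3 + 5j, -3 - 5j, -3 + 2j, -3 - 2j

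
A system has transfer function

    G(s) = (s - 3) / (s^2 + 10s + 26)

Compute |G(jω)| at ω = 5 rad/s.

|G(j5)| ≈ 0.1166

Substitute s = j5: numerator = -3 + j5, denominator = 1 + j50.
|G(j5)| = |-3 + j5| / |1 + j50| = 5.8310 / 50.010 ≈ 0.1166.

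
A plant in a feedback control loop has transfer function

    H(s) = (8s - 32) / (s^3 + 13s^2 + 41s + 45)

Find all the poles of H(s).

The poles are the roots of the denominator s^3 + 13s^2 + 41s + 45 = 0.
Trying s = -9: the polynomial evaluates to 0, so (s + 9) is a factor.
Dividing out leaves s^2 + 4s + 5 = 0.
The quadratic formula then gives s = -2 ± 1j.

s = -2 ± j, -9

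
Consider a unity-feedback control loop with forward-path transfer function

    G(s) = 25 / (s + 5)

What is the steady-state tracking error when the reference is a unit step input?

G(s) has no poles at the origin.
This is a Type 0 system. Kp = lim_{s→0} G(s) = 25/5 = 5.
e_ss = 1/(1 + Kp) = 1/(1 + 5) = 1/6 ≈ 0.1667.

e_ss = 0.1667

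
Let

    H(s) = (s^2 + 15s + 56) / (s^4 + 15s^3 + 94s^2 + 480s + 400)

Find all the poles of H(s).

The poles are the roots of the denominator s^4 + 15s^3 + 94s^2 + 480s + 400 = 0.
Trying s = -1: the polynomial evaluates to 0, so (s + 1) is a factor.
Dividing out leaves s^3 + 14s^2 + 80s + 400 = 0.
This factors further as (s^2 + 4s + 40)(s + 10) = 0.

s = -2 + 6j, -2 - 6j, -1, -10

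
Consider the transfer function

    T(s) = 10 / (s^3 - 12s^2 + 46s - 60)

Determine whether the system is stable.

The denominator s^3 - 12s^2 + 46s - 60 factors as (s^2 - 6s + 10)(s - 6), giving poles at s = 3 + j, 3 - j, 6.
Since the pole(s) at s = 3 + j, 3 - j, 6 lie in the right half-plane, the system is unstable.

unstable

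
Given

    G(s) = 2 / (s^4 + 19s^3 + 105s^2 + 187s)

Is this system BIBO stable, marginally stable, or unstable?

The denominator s^4 + 19s^3 + 105s^2 + 187s factors as s(s^2 + 8s + 17)(s + 11), giving poles at s = 0, -4 + j, -4 - j, -11.
Since the simple pole(s) at s = 0 lie on the jω-axis with none in the right half-plane, the system is marginally stable.

marginally stable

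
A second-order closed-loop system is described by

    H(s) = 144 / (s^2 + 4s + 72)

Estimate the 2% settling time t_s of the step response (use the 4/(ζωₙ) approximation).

t_s ≈ 2 s

Comparing s^2 + 4s + 72 to s^2 + 2ζωₙs + ωₙ²: ωₙ = √72 ≈ 8.485 rad/s and ζ = 4/(2·√72) ≈ 0.2357.
ζωₙ = 4/2 = 2, so t_s ≈ 4/(ζωₙ) = 4/2 = 2 s.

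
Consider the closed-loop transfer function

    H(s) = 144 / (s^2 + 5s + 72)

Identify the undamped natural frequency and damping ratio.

Compare the denominator to the standard form s^2 + 2ζωₙs + ωₙ².
ωₙ² = 72, so ωₙ = √72 ≈ 8.485 rad/s.
2ζωₙ = 5, so ζ = 5/(2·√72) ≈ 0.2946.
With ζ = 0.2946 the response is underdamped.

ωₙ ≈ 8.485 rad/s, ζ ≈ 0.2946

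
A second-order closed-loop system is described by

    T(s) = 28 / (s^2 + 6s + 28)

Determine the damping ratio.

Compare the denominator to the standard form s^2 + 2ζωₙs + ωₙ².
ωₙ² = 28, so ωₙ = √28 ≈ 5.292 rad/s.
2ζωₙ = 6, so ζ = 6/(2·√28) ≈ 0.5669.

ζ ≈ 0.5669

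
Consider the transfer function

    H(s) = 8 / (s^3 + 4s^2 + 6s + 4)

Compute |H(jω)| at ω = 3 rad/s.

|H(j3)| ≈ 0.2407

Substitute s = j3: numerator = 8, denominator = -32 - j9.
|H(j3)| = |8| / |-32 - j9| = 8 / 33.242 ≈ 0.2407.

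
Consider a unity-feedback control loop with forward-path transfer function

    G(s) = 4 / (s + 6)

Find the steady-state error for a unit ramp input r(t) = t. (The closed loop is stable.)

G(s) has no poles at the origin.
This is a Type 0 system; Kv = lim_{s→0} s·G(s) = 0, so the steady-state error for a ramp input is infinite.

e_ss = ∞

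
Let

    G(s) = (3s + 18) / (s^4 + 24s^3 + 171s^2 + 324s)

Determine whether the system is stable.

The denominator s^4 + 24s^3 + 171s^2 + 324s factors as s(s + 12)(s + 9)(s + 3), giving poles at s = 0, -12, -9, -3.
Since the simple pole(s) at s = 0 lie on the jω-axis with none in the right half-plane, the system is marginally stable.

marginally stable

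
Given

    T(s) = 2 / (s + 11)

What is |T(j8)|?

|T(j8)| ≈ 0.1470

Substitute s = j8: numerator = 2, denominator = 11 + j8.
|T(j8)| = |2| / |11 + j8| = 2 / 13.601 ≈ 0.1470.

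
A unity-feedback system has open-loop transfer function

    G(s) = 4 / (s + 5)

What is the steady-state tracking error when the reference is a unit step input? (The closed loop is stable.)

e_ss = 0.5556

G(s) has no poles at the origin.
This is a Type 0 system. Kp = lim_{s→0} G(s) = 4/5.
e_ss = 1/(1 + Kp) = 1/(1 + 4/5) = 5/9 ≈ 0.5556.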